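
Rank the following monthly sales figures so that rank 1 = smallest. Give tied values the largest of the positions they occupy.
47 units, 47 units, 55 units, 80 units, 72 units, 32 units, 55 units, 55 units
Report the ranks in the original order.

3, 3, 6, 8, 7, 1, 6, 6

Sorted (ascending): 32, 47, 47, 55, 55, 55, 72, 80
The 2 values of 47 occupy positions 2–3 → each gets rank 3.
The 3 values of 55 occupy positions 4–6 → each gets rank 6.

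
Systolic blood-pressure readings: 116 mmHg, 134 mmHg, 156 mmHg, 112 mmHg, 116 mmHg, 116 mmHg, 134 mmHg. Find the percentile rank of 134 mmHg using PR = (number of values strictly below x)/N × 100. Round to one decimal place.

N = 7.
Strictly below 134: 4. Equal to 134: 2.
PR = 4/7 × 100 = 57.1

57.1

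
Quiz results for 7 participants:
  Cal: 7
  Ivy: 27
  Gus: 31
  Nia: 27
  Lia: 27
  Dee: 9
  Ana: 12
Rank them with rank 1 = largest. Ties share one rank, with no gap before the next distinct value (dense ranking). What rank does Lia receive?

2

Sorted (descending): 31, 27, 27, 27, 12, 9, 7
The 3 values of 27 share dense rank 2.
Remaining distinct values take the next consecutive integers.
Lia has value 27 → rank 2.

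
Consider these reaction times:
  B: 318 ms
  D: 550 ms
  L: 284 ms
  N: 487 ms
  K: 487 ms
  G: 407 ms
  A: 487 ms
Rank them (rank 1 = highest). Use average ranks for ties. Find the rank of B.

Sorted (descending): 550, 487, 487, 487, 407, 318, 284
The 3 values of 487 occupy positions 2–4 → average rank 3.
B has value 318 ms → rank 6.

6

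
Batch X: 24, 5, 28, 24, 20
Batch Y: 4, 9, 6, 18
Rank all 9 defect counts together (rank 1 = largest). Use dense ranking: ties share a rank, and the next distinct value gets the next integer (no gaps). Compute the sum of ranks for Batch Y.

23

Sorted (descending): 28, 24, 24, 20, 18, 9, 6, 5, 4
The 2 values of 24 share dense rank 2.
Remaining distinct values take the next consecutive integers.
Batch Y values → pooled ranks: 4→8, 9→5, 6→6, 18→4
Rank sum = 8 + 5 + 6 + 4 = 23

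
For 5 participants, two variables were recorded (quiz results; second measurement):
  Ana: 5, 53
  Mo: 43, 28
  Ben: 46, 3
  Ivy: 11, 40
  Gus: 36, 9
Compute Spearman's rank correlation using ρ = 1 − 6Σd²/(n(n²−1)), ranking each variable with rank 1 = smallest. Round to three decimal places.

Ranks of variable 1: 1, 4, 5, 2, 3
Ranks of variable 2: 5, 3, 1, 4, 2
d = r₁ − r₂: -4, 1, 4, -2, 1
d²: 16, 1, 16, 4, 1; Σd² = 38
ρ = 1 − 6·38/(5·24) = 1 − 228/120 = -0.900

-0.900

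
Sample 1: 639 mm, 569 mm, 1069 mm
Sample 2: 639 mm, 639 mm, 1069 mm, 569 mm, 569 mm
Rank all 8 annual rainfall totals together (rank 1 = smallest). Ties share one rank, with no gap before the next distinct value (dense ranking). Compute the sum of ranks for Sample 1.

6

Sorted (ascending): 569, 569, 569, 639, 639, 639, 1069, 1069
The 3 values of 569 share dense rank 1.
The 3 values of 639 share dense rank 2.
The 2 values of 1069 share dense rank 3.
Sample 1 values → pooled ranks: 639→2, 569→1, 1069→3
Rank sum = 2 + 1 + 3 = 6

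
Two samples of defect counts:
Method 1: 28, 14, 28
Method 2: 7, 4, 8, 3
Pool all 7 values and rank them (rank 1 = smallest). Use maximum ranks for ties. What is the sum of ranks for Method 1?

Sorted (ascending): 3, 4, 7, 8, 14, 28, 28
The 2 values of 28 occupy positions 6–7 → each gets rank 7.
Method 1 values → pooled ranks: 28→7, 14→5, 28→7
Rank sum = 7 + 5 + 7 = 19

19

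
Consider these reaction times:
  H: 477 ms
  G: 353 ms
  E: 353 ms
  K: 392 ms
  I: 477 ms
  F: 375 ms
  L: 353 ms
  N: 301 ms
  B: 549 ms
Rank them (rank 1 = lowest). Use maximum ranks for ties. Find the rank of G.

Sorted (ascending): 301, 353, 353, 353, 375, 392, 477, 477, 549
The 3 values of 353 occupy positions 2–4 → each gets rank 4.
The 2 values of 477 occupy positions 7–8 → each gets rank 8.
G has value 353 ms → rank 4.

4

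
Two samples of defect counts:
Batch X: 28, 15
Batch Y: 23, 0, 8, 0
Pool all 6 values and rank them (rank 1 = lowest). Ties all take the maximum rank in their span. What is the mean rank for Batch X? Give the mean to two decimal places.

5.00

Sorted (ascending): 0, 0, 8, 15, 23, 28
The 2 values of 0 occupy positions 1–2 → each gets rank 2.
Batch X values → pooled ranks: 28→6, 15→4
Mean rank = (6 + 4) / 2 = 5.00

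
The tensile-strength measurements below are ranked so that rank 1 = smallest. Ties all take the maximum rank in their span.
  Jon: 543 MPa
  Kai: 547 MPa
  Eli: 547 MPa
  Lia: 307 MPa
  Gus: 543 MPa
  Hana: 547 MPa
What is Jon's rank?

3

Sorted (ascending): 307, 543, 543, 547, 547, 547
The 2 values of 543 occupy positions 2–3 → each gets rank 3.
The 3 values of 547 occupy positions 4–6 → each gets rank 6.
Jon has value 543 MPa → rank 3.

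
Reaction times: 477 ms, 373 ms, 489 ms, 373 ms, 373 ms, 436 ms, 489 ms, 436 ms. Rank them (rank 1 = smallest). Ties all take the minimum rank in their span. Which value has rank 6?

Sorted (ascending): 373, 373, 373, 436, 436, 477, 489, 489
The 3 values of 373 occupy positions 1–3 → each gets rank 1.
The 2 values of 436 occupy positions 4–5 → each gets rank 4.
The 2 values of 489 occupy positions 7–8 → each gets rank 7.
Rank 6 → value 477.

477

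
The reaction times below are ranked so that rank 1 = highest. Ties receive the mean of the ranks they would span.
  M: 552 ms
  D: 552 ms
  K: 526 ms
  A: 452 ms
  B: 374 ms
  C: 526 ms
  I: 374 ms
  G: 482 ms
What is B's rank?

7.5

Sorted (descending): 552, 552, 526, 526, 482, 452, 374, 374
The 2 values of 552 occupy positions 1–2 → average rank (1+2)/2 = 1.5.
The 2 values of 526 occupy positions 3–4 → average rank (3+4)/2 = 3.5.
The 2 values of 374 occupy positions 7–8 → average rank (7+8)/2 = 7.5.
B has value 374 ms → rank 7.5.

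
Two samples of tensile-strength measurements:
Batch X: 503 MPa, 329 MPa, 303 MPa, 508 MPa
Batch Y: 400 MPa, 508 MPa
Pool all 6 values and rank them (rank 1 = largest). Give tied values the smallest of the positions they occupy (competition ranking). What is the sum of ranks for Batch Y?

5

Sorted (descending): 508, 508, 503, 400, 329, 303
The 2 values of 508 occupy positions 1–2 → each gets rank 1.
Batch Y values → pooled ranks: 400→4, 508→1
Rank sum = 4 + 1 = 5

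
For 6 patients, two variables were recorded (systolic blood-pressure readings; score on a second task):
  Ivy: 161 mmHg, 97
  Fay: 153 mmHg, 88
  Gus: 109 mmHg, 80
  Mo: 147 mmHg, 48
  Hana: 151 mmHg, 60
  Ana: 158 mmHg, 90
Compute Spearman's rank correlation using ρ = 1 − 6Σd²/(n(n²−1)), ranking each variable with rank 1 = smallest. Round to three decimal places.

Ranks of variable 1: 6, 4, 1, 2, 3, 5
Ranks of variable 2: 6, 4, 3, 1, 2, 5
d = r₁ − r₂: 0, 0, -2, 1, 1, 0
d²: 0, 0, 4, 1, 1, 0; Σd² = 6
ρ = 1 − 6·6/(6·35) = 1 − 36/210 = 0.829

0.829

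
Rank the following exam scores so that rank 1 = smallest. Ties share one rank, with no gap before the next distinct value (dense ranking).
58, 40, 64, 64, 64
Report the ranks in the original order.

2, 1, 3, 3, 3

Sorted (ascending): 40, 58, 64, 64, 64
The 3 values of 64 share dense rank 3.
Remaining distinct values take the next consecutive integers.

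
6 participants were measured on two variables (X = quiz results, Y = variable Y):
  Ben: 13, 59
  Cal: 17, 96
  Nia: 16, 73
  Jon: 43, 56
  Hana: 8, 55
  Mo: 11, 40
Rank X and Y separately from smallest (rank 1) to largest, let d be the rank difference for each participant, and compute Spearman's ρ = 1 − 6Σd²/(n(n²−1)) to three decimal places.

0.600

Ranks of variable 1: 3, 5, 4, 6, 1, 2
Ranks of variable 2: 4, 6, 5, 3, 2, 1
d = r₁ − r₂: -1, -1, -1, 3, -1, 1
d²: 1, 1, 1, 9, 1, 1; Σd² = 14
ρ = 1 − 6·14/(6·35) = 1 − 84/210 = 0.600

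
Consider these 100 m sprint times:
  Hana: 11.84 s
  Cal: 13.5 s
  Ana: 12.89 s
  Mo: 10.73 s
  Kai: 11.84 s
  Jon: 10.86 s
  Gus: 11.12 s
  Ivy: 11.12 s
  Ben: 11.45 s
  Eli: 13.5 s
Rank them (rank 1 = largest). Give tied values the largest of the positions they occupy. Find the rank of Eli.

2

Sorted (descending): 13.5, 13.5, 12.89, 11.84, 11.84, 11.45, 11.12, 11.12, 10.86, 10.73
The 2 values of 13.5 occupy positions 1–2 → each gets rank 2.
The 2 values of 11.84 occupy positions 4–5 → each gets rank 5.
The 2 values of 11.12 occupy positions 7–8 → each gets rank 8.
Eli has value 13.5 s → rank 2.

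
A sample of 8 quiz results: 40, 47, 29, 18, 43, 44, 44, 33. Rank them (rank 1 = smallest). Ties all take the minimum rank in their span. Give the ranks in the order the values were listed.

4, 8, 2, 1, 5, 6, 6, 3

Sorted (ascending): 18, 29, 33, 40, 43, 44, 44, 47
The 2 values of 44 occupy positions 6–7 → each gets rank 6.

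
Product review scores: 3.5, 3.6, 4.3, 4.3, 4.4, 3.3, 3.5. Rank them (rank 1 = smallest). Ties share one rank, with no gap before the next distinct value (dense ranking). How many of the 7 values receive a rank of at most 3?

Sorted (ascending): 3.3, 3.5, 3.5, 3.6, 4.3, 4.3, 4.4
The 2 values of 3.5 share dense rank 2.
The 2 values of 4.3 share dense rank 4.
Remaining distinct values take the next consecutive integers.
Ranks ≤ 3: {1, 2, 2, 3} → 4 values.

4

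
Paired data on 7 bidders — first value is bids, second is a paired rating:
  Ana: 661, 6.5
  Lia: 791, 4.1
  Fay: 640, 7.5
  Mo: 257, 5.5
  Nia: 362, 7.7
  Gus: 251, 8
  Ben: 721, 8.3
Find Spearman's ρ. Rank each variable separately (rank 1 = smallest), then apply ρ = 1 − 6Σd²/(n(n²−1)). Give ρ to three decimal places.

-0.250

Ranks of variable 1: 5, 7, 4, 2, 3, 1, 6
Ranks of variable 2: 3, 1, 4, 2, 5, 6, 7
d = r₁ − r₂: 2, 6, 0, 0, -2, -5, -1
d²: 4, 36, 0, 0, 4, 25, 1; Σd² = 70
ρ = 1 − 6·70/(7·48) = 1 − 420/336 = -0.250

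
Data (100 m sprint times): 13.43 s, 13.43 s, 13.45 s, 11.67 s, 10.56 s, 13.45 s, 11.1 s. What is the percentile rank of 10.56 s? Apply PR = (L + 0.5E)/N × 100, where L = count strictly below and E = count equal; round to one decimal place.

N = 7.
Strictly below 10.56: 0. Equal to 10.56: 1.
PR = (0 + 0.5·1)/7 × 100 = 7.1

7.1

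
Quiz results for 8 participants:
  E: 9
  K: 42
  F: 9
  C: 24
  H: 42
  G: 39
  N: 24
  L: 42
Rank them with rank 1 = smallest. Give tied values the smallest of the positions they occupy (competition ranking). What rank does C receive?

Sorted (ascending): 9, 9, 24, 24, 39, 42, 42, 42
The 2 values of 9 occupy positions 1–2 → each gets rank 1.
The 2 values of 24 occupy positions 3–4 → each gets rank 3.
The 3 values of 42 occupy positions 6–8 → each gets rank 6.
C has value 24 → rank 3.

3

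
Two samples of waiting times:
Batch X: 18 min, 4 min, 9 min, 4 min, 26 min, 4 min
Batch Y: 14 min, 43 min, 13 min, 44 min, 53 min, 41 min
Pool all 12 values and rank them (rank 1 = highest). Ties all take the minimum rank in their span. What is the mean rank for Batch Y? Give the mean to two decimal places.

Sorted (descending): 53, 44, 43, 41, 26, 18, 14, 13, 9, 4, 4, 4
The 3 values of 4 occupy positions 10–12 → each gets rank 10.
Batch Y values → pooled ranks: 14→7, 43→3, 13→8, 44→2, 53→1, 41→4
Mean rank = (7 + 3 + 8 + 2 + 1 + 4) / 6 = 4.17

4.17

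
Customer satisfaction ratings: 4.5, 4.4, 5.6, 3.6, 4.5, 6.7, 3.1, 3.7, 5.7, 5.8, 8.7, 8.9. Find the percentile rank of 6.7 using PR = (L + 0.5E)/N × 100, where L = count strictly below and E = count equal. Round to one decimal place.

79.2

N = 12.
Strictly below 6.7: 9. Equal to 6.7: 1.
PR = (9 + 0.5·1)/12 × 100 = 79.2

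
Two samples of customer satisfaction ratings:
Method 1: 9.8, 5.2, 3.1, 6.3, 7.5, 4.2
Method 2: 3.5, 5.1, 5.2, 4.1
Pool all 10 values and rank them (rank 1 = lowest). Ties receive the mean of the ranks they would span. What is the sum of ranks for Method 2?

Sorted (ascending): 3.1, 3.5, 4.1, 4.2, 5.1, 5.2, 5.2, 6.3, 7.5, 9.8
The 2 values of 5.2 occupy positions 6–7 → average rank (6+7)/2 = 6.5.
Method 2 values → pooled ranks: 3.5→2, 5.1→5, 5.2→6.5, 4.1→3
Rank sum = 2 + 5 + 6.5 + 3 = 16.5

16.5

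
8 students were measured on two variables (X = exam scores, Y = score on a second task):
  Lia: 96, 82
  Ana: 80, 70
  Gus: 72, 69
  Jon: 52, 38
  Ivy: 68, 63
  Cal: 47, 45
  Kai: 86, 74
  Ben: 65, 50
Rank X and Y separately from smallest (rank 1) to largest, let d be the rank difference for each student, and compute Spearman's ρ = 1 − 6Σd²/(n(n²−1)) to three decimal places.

0.976

Ranks of variable 1: 8, 6, 5, 2, 4, 1, 7, 3
Ranks of variable 2: 8, 6, 5, 1, 4, 2, 7, 3
d = r₁ − r₂: 0, 0, 0, 1, 0, -1, 0, 0
d²: 0, 0, 0, 1, 0, 1, 0, 0; Σd² = 2
ρ = 1 − 6·2/(8·63) = 1 − 12/504 = 0.976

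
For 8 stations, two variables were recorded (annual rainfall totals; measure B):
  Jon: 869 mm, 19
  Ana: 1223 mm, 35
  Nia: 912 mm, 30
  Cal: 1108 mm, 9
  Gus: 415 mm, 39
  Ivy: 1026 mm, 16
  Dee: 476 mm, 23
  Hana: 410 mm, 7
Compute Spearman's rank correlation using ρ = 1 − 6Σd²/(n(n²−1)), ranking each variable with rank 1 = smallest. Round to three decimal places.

0.095

Ranks of variable 1: 4, 8, 5, 7, 2, 6, 3, 1
Ranks of variable 2: 4, 7, 6, 2, 8, 3, 5, 1
d = r₁ − r₂: 0, 1, -1, 5, -6, 3, -2, 0
d²: 0, 1, 1, 25, 36, 9, 4, 0; Σd² = 76
ρ = 1 − 6·76/(8·63) = 1 − 456/504 = 0.095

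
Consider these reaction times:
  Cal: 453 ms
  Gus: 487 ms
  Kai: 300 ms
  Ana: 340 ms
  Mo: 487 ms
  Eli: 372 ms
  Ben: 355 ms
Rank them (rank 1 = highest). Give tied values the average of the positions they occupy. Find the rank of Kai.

7

Sorted (descending): 487, 487, 453, 372, 355, 340, 300
The 2 values of 487 occupy positions 1–2 → average rank (1+2)/2 = 1.5.
Kai has value 300 ms → rank 7.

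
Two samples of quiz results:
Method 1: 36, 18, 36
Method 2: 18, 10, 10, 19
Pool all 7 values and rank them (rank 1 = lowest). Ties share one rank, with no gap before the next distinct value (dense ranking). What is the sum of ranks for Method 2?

Sorted (ascending): 10, 10, 18, 18, 19, 36, 36
The 2 values of 10 share dense rank 1.
The 2 values of 18 share dense rank 2.
The 2 values of 36 share dense rank 4.
Remaining distinct values take the next consecutive integers.
Method 2 values → pooled ranks: 18→2, 10→1, 10→1, 19→3
Rank sum = 2 + 1 + 1 + 3 = 7

7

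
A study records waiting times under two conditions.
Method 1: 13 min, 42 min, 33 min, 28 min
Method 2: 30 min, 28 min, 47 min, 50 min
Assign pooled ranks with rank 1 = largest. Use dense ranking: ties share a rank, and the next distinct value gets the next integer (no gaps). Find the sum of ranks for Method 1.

20

Sorted (descending): 50, 47, 42, 33, 30, 28, 28, 13
The 2 values of 28 share dense rank 6.
Remaining distinct values take the next consecutive integers.
Method 1 values → pooled ranks: 13→7, 42→3, 33→4, 28→6
Rank sum = 7 + 3 + 4 + 6 = 20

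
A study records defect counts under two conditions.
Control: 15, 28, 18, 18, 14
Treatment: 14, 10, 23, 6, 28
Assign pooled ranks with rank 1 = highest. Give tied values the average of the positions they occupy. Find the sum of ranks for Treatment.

31

Sorted (descending): 28, 28, 23, 18, 18, 15, 14, 14, 10, 6
The 2 values of 28 occupy positions 1–2 → average rank (1+2)/2 = 1.5.
The 2 values of 18 occupy positions 4–5 → average rank (4+5)/2 = 4.5.
The 2 values of 14 occupy positions 7–8 → average rank (7+8)/2 = 7.5.
Treatment values → pooled ranks: 14→7.5, 10→9, 23→3, 6→10, 28→1.5
Rank sum = 7.5 + 9 + 3 + 10 + 1.5 = 31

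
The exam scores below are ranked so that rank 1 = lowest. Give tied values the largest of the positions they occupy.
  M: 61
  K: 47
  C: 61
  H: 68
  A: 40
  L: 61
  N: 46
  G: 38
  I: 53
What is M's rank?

Sorted (ascending): 38, 40, 46, 47, 53, 61, 61, 61, 68
The 3 values of 61 occupy positions 6–8 → each gets rank 8.
M has value 61 → rank 8.

8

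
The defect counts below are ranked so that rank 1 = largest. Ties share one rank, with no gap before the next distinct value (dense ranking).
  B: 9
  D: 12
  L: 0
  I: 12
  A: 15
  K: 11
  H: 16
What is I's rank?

Sorted (descending): 16, 15, 12, 12, 11, 9, 0
The 2 values of 12 share dense rank 3.
Remaining distinct values take the next consecutive integers.
I has value 12 → rank 3.

3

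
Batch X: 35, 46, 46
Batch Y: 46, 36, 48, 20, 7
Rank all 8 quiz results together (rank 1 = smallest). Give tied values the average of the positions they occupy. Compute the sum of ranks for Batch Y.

21

Sorted (ascending): 7, 20, 35, 36, 46, 46, 46, 48
The 3 values of 46 occupy positions 5–7 → average rank 6.
Batch Y values → pooled ranks: 46→6, 36→4, 48→8, 20→2, 7→1
Rank sum = 6 + 4 + 8 + 2 + 1 = 21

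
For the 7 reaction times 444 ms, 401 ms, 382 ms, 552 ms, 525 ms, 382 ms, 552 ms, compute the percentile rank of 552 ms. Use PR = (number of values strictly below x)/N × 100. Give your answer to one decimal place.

N = 7.
Strictly below 552: 5. Equal to 552: 2.
PR = 5/7 × 100 = 71.4

71.4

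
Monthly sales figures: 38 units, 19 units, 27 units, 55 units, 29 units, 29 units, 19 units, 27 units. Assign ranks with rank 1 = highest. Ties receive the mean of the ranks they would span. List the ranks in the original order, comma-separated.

2, 7.5, 5.5, 1, 3.5, 3.5, 7.5, 5.5

Sorted (descending): 55, 38, 29, 29, 27, 27, 19, 19
The 2 values of 29 occupy positions 3–4 → average rank (3+4)/2 = 3.5.
The 2 values of 27 occupy positions 5–6 → average rank (5+6)/2 = 5.5.
The 2 values of 19 occupy positions 7–8 → average rank (7+8)/2 = 7.5.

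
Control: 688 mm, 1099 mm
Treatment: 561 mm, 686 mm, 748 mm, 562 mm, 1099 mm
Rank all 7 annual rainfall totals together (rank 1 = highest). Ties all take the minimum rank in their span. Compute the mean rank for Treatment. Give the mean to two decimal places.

Sorted (descending): 1099, 1099, 748, 688, 686, 562, 561
The 2 values of 1099 occupy positions 1–2 → each gets rank 1.
Treatment values → pooled ranks: 561→7, 686→5, 748→3, 562→6, 1099→1
Mean rank = (7 + 5 + 3 + 6 + 1) / 5 = 4.40

4.40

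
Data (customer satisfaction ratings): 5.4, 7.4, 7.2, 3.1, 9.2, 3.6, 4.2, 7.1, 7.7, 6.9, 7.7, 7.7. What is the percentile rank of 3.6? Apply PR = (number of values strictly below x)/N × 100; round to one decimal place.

8.3

N = 12.
Strictly below 3.6: 1. Equal to 3.6: 1.
PR = 1/12 × 100 = 8.3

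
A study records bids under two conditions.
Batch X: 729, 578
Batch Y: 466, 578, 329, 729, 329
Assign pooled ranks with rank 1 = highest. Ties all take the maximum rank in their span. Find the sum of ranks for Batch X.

6

Sorted (descending): 729, 729, 578, 578, 466, 329, 329
The 2 values of 729 occupy positions 1–2 → each gets rank 2.
The 2 values of 578 occupy positions 3–4 → each gets rank 4.
The 2 values of 329 occupy positions 6–7 → each gets rank 7.
Batch X values → pooled ranks: 729→2, 578→4
Rank sum = 2 + 4 = 6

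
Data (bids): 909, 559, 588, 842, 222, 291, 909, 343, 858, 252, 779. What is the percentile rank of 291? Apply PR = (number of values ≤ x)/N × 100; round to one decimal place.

N = 11.
Strictly below 291: 2. Equal to 291: 1.
PR = 3/11 × 100 = 27.3

27.3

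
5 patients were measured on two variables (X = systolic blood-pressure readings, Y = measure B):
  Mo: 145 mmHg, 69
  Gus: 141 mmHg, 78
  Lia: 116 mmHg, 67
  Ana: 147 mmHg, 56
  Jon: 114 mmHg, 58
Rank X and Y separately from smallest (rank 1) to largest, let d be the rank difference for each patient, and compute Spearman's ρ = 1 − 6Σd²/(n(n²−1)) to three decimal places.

Ranks of variable 1: 4, 3, 2, 5, 1
Ranks of variable 2: 4, 5, 3, 1, 2
d = r₁ − r₂: 0, -2, -1, 4, -1
d²: 0, 4, 1, 16, 1; Σd² = 22
ρ = 1 − 6·22/(5·24) = 1 − 132/120 = -0.100

-0.100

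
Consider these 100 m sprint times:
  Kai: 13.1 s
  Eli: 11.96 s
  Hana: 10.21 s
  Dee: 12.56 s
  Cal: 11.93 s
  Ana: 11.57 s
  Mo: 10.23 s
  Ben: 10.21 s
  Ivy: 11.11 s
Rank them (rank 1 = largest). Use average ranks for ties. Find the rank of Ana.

Sorted (descending): 13.1, 12.56, 11.96, 11.93, 11.57, 11.11, 10.23, 10.21, 10.21
The 2 values of 10.21 occupy positions 8–9 → average rank (8+9)/2 = 8.5.
Ana has value 11.57 s → rank 5.

5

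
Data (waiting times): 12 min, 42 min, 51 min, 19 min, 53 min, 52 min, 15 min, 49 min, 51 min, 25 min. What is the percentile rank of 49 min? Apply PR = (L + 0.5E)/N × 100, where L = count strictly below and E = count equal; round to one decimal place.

N = 10.
Strictly below 49: 5. Equal to 49: 1.
PR = (5 + 0.5·1)/10 × 100 = 55.0

55.0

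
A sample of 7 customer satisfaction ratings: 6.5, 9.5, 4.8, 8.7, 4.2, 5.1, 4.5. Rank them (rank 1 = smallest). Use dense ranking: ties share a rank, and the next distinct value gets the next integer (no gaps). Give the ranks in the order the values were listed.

Sorted (ascending): 4.2, 4.5, 4.8, 5.1, 6.5, 8.7, 9.5
No ties — each value takes its position as its rank.

5, 7, 3, 6, 1, 4, 2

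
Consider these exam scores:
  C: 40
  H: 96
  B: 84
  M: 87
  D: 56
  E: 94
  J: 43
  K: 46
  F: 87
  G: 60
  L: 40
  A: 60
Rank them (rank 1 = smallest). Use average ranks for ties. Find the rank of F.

Sorted (ascending): 40, 40, 43, 46, 56, 60, 60, 84, 87, 87, 94, 96
The 2 values of 40 occupy positions 1–2 → average rank (1+2)/2 = 1.5.
The 2 values of 60 occupy positions 6–7 → average rank (6+7)/2 = 6.5.
The 2 values of 87 occupy positions 9–10 → average rank (9+10)/2 = 9.5.
F has value 87 → rank 9.5.

9.5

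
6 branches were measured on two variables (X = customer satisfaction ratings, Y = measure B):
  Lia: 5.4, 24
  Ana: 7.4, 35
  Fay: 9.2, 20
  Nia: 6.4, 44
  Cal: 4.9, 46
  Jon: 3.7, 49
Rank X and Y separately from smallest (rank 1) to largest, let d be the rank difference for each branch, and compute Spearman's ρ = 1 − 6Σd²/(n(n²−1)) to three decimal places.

-0.829

Ranks of variable 1: 3, 5, 6, 4, 2, 1
Ranks of variable 2: 2, 3, 1, 4, 5, 6
d = r₁ − r₂: 1, 2, 5, 0, -3, -5
d²: 1, 4, 25, 0, 9, 25; Σd² = 64
ρ = 1 − 6·64/(6·35) = 1 − 384/210 = -0.829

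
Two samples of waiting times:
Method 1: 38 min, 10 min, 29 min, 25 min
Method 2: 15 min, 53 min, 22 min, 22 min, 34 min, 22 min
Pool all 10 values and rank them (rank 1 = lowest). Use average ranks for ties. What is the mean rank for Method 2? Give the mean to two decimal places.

5.33

Sorted (ascending): 10, 15, 22, 22, 22, 25, 29, 34, 38, 53
The 3 values of 22 occupy positions 3–5 → average rank 4.
Method 2 values → pooled ranks: 15→2, 53→10, 22→4, 22→4, 34→8, 22→4
Mean rank = (2 + 10 + 4 + 4 + 8 + 4) / 6 = 5.33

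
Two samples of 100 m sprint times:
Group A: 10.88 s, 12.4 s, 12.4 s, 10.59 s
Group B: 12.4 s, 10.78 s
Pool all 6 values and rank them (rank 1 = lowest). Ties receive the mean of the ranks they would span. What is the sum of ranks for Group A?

14

Sorted (ascending): 10.59, 10.78, 10.88, 12.4, 12.4, 12.4
The 3 values of 12.4 occupy positions 4–6 → average rank 5.
Group A values → pooled ranks: 10.88→3, 12.4→5, 12.4→5, 10.59→1
Rank sum = 3 + 5 + 5 + 1 = 14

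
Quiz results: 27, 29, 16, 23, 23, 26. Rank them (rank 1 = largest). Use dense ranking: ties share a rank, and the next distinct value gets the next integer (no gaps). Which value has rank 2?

27

Sorted (descending): 29, 27, 26, 23, 23, 16
The 2 values of 23 share dense rank 4.
Remaining distinct values take the next consecutive integers.
Rank 2 → value 27.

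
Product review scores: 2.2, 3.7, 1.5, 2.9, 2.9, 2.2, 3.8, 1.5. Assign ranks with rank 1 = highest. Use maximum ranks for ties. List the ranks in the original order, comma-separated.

Sorted (descending): 3.8, 3.7, 2.9, 2.9, 2.2, 2.2, 1.5, 1.5
The 2 values of 2.9 occupy positions 3–4 → each gets rank 4.
The 2 values of 2.2 occupy positions 5–6 → each gets rank 6.
The 2 values of 1.5 occupy positions 7–8 → each gets rank 8.

6, 2, 8, 4, 4, 6, 1, 8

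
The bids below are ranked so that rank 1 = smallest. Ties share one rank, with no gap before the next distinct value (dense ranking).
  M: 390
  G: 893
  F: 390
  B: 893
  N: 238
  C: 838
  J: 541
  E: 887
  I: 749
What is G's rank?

7

Sorted (ascending): 238, 390, 390, 541, 749, 838, 887, 893, 893
The 2 values of 390 share dense rank 2.
The 2 values of 893 share dense rank 7.
Remaining distinct values take the next consecutive integers.
G has value 893 → rank 7.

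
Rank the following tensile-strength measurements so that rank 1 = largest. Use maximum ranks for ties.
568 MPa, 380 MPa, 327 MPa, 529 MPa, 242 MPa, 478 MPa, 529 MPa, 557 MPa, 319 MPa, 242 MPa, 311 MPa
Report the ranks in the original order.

Sorted (descending): 568, 557, 529, 529, 478, 380, 327, 319, 311, 242, 242
The 2 values of 529 occupy positions 3–4 → each gets rank 4.
The 2 values of 242 occupy positions 10–11 → each gets rank 11.

1, 6, 7, 4, 11, 5, 4, 2, 8, 11, 9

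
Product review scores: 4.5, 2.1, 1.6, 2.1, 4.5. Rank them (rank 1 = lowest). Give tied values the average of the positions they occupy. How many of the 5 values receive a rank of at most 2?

1

Sorted (ascending): 1.6, 2.1, 2.1, 4.5, 4.5
The 2 values of 2.1 occupy positions 2–3 → average rank (2+3)/2 = 2.5.
The 2 values of 4.5 occupy positions 4–5 → average rank (4+5)/2 = 4.5.
Ranks ≤ 2: {1} → 1 value.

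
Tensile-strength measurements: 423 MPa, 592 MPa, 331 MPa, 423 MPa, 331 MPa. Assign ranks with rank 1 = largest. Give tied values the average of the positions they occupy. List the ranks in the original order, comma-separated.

2.5, 1, 4.5, 2.5, 4.5

Sorted (descending): 592, 423, 423, 331, 331
The 2 values of 423 occupy positions 2–3 → average rank (2+3)/2 = 2.5.
The 2 values of 331 occupy positions 4–5 → average rank (4+5)/2 = 4.5.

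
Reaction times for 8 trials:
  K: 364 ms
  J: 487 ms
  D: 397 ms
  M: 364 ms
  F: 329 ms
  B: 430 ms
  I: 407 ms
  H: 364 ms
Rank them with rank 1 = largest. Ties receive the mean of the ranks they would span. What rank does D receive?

4

Sorted (descending): 487, 430, 407, 397, 364, 364, 364, 329
The 3 values of 364 occupy positions 5–7 → average rank 6.
D has value 397 ms → rank 4.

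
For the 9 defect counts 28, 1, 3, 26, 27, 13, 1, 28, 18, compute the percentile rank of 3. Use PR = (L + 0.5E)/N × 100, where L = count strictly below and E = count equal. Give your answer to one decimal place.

27.8

N = 9.
Strictly below 3: 2. Equal to 3: 1.
PR = (2 + 0.5·1)/9 × 100 = 27.8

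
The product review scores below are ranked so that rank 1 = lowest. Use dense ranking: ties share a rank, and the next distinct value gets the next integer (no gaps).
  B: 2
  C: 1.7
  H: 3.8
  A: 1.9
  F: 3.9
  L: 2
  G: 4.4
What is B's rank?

Sorted (ascending): 1.7, 1.9, 2, 2, 3.8, 3.9, 4.4
The 2 values of 2 share dense rank 3.
Remaining distinct values take the next consecutive integers.
B has value 2 → rank 3.

3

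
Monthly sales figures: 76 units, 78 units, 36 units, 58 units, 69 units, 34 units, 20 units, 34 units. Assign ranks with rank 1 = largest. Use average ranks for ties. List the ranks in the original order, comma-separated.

Sorted (descending): 78, 76, 69, 58, 36, 34, 34, 20
The 2 values of 34 occupy positions 6–7 → average rank (6+7)/2 = 6.5.

2, 1, 5, 4, 3, 6.5, 8, 6.5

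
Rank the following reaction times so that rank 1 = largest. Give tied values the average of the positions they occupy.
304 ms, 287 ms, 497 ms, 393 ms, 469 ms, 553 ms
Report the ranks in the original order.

Sorted (descending): 553, 497, 469, 393, 304, 287
No ties — each value takes its position as its rank.

5, 6, 2, 4, 3, 1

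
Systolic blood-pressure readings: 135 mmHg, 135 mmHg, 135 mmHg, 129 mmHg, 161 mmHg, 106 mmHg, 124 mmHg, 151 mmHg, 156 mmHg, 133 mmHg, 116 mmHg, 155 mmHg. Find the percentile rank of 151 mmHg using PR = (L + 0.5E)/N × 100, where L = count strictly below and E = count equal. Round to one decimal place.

70.8

N = 12.
Strictly below 151: 8. Equal to 151: 1.
PR = (8 + 0.5·1)/12 × 100 = 70.8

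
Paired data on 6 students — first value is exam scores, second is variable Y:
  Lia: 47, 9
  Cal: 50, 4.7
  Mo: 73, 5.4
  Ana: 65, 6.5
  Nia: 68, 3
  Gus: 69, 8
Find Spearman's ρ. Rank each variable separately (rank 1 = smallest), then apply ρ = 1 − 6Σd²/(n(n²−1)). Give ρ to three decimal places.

-0.257

Ranks of variable 1: 1, 2, 6, 3, 4, 5
Ranks of variable 2: 6, 2, 3, 4, 1, 5
d = r₁ − r₂: -5, 0, 3, -1, 3, 0
d²: 25, 0, 9, 1, 9, 0; Σd² = 44
ρ = 1 − 6·44/(6·35) = 1 − 264/210 = -0.257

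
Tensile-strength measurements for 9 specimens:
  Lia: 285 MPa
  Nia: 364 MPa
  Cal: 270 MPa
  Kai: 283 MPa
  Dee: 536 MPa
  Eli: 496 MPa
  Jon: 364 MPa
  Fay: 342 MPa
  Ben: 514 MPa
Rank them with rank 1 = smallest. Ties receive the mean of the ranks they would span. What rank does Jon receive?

5.5

Sorted (ascending): 270, 283, 285, 342, 364, 364, 496, 514, 536
The 2 values of 364 occupy positions 5–6 → average rank (5+6)/2 = 5.5.
Jon has value 364 MPa → rank 5.5.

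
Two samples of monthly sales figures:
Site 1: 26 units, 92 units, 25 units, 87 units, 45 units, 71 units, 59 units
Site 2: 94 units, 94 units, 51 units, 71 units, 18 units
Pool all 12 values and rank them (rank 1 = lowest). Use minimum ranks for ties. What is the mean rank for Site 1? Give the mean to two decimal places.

5.86

Sorted (ascending): 18, 25, 26, 45, 51, 59, 71, 71, 87, 92, 94, 94
The 2 values of 71 occupy positions 7–8 → each gets rank 7.
The 2 values of 94 occupy positions 11–12 → each gets rank 11.
Site 1 values → pooled ranks: 26→3, 92→10, 25→2, 87→9, 45→4, 71→7, 59→6
Mean rank = (3 + 10 + 2 + 9 + 4 + 7 + 6) / 7 = 5.86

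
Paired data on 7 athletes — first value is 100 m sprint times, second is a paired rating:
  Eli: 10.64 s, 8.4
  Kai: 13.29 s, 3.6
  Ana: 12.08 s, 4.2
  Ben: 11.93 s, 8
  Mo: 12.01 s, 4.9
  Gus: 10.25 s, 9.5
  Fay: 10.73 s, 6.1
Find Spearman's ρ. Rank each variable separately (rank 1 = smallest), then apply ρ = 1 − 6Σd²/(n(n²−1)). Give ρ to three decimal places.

-0.964

Ranks of variable 1: 2, 7, 6, 4, 5, 1, 3
Ranks of variable 2: 6, 1, 2, 5, 3, 7, 4
d = r₁ − r₂: -4, 6, 4, -1, 2, -6, -1
d²: 16, 36, 16, 1, 4, 36, 1; Σd² = 110
ρ = 1 − 6·110/(7·48) = 1 − 660/336 = -0.964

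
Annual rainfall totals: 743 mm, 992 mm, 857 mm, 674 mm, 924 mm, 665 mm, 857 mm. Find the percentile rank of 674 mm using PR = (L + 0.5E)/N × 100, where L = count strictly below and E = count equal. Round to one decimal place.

N = 7.
Strictly below 674: 1. Equal to 674: 1.
PR = (1 + 0.5·1)/7 × 100 = 21.4

21.4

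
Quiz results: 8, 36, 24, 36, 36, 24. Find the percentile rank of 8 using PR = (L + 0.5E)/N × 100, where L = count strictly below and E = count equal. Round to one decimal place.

N = 6.
Strictly below 8: 0. Equal to 8: 1.
PR = (0 + 0.5·1)/6 × 100 = 8.3

8.3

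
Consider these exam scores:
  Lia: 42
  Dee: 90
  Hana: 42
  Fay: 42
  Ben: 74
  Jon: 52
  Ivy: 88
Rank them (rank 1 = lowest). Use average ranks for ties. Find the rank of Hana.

2

Sorted (ascending): 42, 42, 42, 52, 74, 88, 90
The 3 values of 42 occupy positions 1–3 → average rank 2.
Hana has value 42 → rank 2.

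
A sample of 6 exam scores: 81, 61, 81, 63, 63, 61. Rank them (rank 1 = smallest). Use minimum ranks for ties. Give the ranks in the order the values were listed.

Sorted (ascending): 61, 61, 63, 63, 81, 81
The 2 values of 61 occupy positions 1–2 → each gets rank 1.
The 2 values of 63 occupy positions 3–4 → each gets rank 3.
The 2 values of 81 occupy positions 5–6 → each gets rank 5.

5, 1, 5, 3, 3, 1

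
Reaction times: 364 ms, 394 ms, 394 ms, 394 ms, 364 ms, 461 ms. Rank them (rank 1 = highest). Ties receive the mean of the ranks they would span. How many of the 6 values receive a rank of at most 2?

Sorted (descending): 461, 394, 394, 394, 364, 364
The 3 values of 394 occupy positions 2–4 → average rank 3.
The 2 values of 364 occupy positions 5–6 → average rank (5+6)/2 = 5.5.
Ranks ≤ 2: {1} → 1 value.

1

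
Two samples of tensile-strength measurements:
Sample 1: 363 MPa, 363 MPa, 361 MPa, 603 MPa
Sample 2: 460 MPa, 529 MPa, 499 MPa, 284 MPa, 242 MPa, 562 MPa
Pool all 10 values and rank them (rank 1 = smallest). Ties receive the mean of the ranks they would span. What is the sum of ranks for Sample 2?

33

Sorted (ascending): 242, 284, 361, 363, 363, 460, 499, 529, 562, 603
The 2 values of 363 occupy positions 4–5 → average rank (4+5)/2 = 4.5.
Sample 2 values → pooled ranks: 460→6, 529→8, 499→7, 284→2, 242→1, 562→9
Rank sum = 6 + 8 + 7 + 2 + 1 + 9 = 33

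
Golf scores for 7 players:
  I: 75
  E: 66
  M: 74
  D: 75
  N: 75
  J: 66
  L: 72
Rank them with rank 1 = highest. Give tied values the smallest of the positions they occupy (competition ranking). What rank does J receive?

Sorted (descending): 75, 75, 75, 74, 72, 66, 66
The 3 values of 75 occupy positions 1–3 → each gets rank 1.
The 2 values of 66 occupy positions 6–7 → each gets rank 6.
J has value 66 → rank 6.

6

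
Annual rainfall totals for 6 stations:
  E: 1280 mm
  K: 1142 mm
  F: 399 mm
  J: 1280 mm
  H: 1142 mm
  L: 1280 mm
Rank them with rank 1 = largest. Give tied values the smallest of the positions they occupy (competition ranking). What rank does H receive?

Sorted (descending): 1280, 1280, 1280, 1142, 1142, 399
The 3 values of 1280 occupy positions 1–3 → each gets rank 1.
The 2 values of 1142 occupy positions 4–5 → each gets rank 4.
H has value 1142 mm → rank 4.

4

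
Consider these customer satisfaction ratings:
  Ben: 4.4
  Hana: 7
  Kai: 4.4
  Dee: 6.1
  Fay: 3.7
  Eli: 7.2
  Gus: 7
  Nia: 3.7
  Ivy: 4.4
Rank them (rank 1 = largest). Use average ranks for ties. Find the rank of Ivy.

6

Sorted (descending): 7.2, 7, 7, 6.1, 4.4, 4.4, 4.4, 3.7, 3.7
The 2 values of 7 occupy positions 2–3 → average rank (2+3)/2 = 2.5.
The 3 values of 4.4 occupy positions 5–7 → average rank 6.
The 2 values of 3.7 occupy positions 8–9 → average rank (8+9)/2 = 8.5.
Ivy has value 4.4 → rank 6.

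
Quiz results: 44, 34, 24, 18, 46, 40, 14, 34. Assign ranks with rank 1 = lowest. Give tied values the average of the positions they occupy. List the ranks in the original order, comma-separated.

Sorted (ascending): 14, 18, 24, 34, 34, 40, 44, 46
The 2 values of 34 occupy positions 4–5 → average rank (4+5)/2 = 4.5.

7, 4.5, 3, 2, 8, 6, 1, 4.5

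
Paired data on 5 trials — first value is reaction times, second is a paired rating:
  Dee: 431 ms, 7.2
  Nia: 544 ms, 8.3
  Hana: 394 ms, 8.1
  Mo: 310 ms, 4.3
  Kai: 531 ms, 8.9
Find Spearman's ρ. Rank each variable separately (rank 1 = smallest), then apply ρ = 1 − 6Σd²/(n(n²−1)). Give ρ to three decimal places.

0.800

Ranks of variable 1: 3, 5, 2, 1, 4
Ranks of variable 2: 2, 4, 3, 1, 5
d = r₁ − r₂: 1, 1, -1, 0, -1
d²: 1, 1, 1, 0, 1; Σd² = 4
ρ = 1 − 6·4/(5·24) = 1 − 24/120 = 0.800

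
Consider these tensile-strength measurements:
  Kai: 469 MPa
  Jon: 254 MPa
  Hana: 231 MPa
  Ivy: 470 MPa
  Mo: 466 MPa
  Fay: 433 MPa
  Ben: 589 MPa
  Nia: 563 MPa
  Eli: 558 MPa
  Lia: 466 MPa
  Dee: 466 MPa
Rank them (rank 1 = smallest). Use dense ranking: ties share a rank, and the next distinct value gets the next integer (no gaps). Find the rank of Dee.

Sorted (ascending): 231, 254, 433, 466, 466, 466, 469, 470, 558, 563, 589
The 3 values of 466 share dense rank 4.
Remaining distinct values take the next consecutive integers.
Dee has value 466 MPa → rank 4.

4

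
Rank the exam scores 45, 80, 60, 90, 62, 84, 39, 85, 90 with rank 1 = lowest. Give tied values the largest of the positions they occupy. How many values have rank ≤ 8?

Sorted (ascending): 39, 45, 60, 62, 80, 84, 85, 90, 90
The 2 values of 90 occupy positions 8–9 → each gets rank 9.
Ranks ≤ 8: {1, 2, 3, 4, 5, 6, 7} → 7 values.

7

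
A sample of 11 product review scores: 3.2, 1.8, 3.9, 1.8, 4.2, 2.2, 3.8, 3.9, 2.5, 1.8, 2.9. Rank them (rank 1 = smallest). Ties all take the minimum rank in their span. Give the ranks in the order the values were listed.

Sorted (ascending): 1.8, 1.8, 1.8, 2.2, 2.5, 2.9, 3.2, 3.8, 3.9, 3.9, 4.2
The 3 values of 1.8 occupy positions 1–3 → each gets rank 1.
The 2 values of 3.9 occupy positions 9–10 → each gets rank 9.

7, 1, 9, 1, 11, 4, 8, 9, 5, 1, 6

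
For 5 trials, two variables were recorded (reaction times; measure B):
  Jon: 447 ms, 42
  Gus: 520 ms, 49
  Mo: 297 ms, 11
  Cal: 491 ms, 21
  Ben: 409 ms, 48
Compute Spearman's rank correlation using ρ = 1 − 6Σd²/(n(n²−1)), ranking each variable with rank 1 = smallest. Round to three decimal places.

Ranks of variable 1: 3, 5, 1, 4, 2
Ranks of variable 2: 3, 5, 1, 2, 4
d = r₁ − r₂: 0, 0, 0, 2, -2
d²: 0, 0, 0, 4, 4; Σd² = 8
ρ = 1 − 6·8/(5·24) = 1 − 48/120 = 0.600

0.600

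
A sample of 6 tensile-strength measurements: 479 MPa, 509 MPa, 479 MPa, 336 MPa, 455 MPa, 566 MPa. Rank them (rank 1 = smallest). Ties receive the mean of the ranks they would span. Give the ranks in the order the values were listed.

Sorted (ascending): 336, 455, 479, 479, 509, 566
The 2 values of 479 occupy positions 3–4 → average rank (3+4)/2 = 3.5.

3.5, 5, 3.5, 1, 2, 6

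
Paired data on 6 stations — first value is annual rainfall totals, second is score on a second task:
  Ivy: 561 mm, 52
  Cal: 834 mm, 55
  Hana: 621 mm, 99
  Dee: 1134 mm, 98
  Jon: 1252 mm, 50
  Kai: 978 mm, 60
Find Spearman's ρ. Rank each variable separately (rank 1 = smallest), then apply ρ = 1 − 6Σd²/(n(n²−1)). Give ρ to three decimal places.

Ranks of variable 1: 1, 3, 2, 5, 6, 4
Ranks of variable 2: 2, 3, 6, 5, 1, 4
d = r₁ − r₂: -1, 0, -4, 0, 5, 0
d²: 1, 0, 16, 0, 25, 0; Σd² = 42
ρ = 1 − 6·42/(6·35) = 1 − 252/210 = -0.200

-0.200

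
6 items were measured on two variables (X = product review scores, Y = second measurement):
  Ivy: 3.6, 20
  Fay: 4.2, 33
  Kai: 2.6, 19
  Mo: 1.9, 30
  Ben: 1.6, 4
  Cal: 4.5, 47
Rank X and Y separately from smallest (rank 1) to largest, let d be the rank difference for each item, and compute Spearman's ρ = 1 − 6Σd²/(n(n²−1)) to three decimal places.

Ranks of variable 1: 4, 5, 3, 2, 1, 6
Ranks of variable 2: 3, 5, 2, 4, 1, 6
d = r₁ − r₂: 1, 0, 1, -2, 0, 0
d²: 1, 0, 1, 4, 0, 0; Σd² = 6
ρ = 1 − 6·6/(6·35) = 1 − 36/210 = 0.829

0.829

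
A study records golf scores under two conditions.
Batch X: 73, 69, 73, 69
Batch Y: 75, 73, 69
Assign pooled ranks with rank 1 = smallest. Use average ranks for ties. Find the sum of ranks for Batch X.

Sorted (ascending): 69, 69, 69, 73, 73, 73, 75
The 3 values of 69 occupy positions 1–3 → average rank 2.
The 3 values of 73 occupy positions 4–6 → average rank 5.
Batch X values → pooled ranks: 73→5, 69→2, 73→5, 69→2
Rank sum = 5 + 2 + 5 + 2 = 14

14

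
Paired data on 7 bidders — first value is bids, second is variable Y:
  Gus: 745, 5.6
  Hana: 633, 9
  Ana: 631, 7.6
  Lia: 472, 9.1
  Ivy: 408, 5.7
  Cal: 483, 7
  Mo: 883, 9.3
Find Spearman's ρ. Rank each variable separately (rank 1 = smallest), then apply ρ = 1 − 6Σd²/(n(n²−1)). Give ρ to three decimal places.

0.250

Ranks of variable 1: 6, 5, 4, 2, 1, 3, 7
Ranks of variable 2: 1, 5, 4, 6, 2, 3, 7
d = r₁ − r₂: 5, 0, 0, -4, -1, 0, 0
d²: 25, 0, 0, 16, 1, 0, 0; Σd² = 42
ρ = 1 − 6·42/(7·48) = 1 − 252/336 = 0.250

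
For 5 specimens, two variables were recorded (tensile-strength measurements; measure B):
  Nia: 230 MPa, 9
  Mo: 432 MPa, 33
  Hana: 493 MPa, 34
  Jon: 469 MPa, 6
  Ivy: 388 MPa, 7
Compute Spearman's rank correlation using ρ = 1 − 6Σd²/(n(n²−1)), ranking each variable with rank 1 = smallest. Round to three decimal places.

0.300

Ranks of variable 1: 1, 3, 5, 4, 2
Ranks of variable 2: 3, 4, 5, 1, 2
d = r₁ − r₂: -2, -1, 0, 3, 0
d²: 4, 1, 0, 9, 0; Σd² = 14
ρ = 1 − 6·14/(5·24) = 1 − 84/120 = 0.300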